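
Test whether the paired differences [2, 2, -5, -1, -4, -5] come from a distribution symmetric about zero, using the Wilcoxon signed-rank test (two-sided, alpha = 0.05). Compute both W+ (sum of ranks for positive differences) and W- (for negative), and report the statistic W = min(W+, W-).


Step 1: Drop any zero differences (none here) and take |d_i|.
|d| = [2, 2, 5, 1, 4, 5]
Step 2: Midrank |d_i| (ties get averaged ranks).
ranks: |2|->2.5, |2|->2.5, |5|->5.5, |1|->1, |4|->4, |5|->5.5
Step 3: Attach original signs; sum ranks with positive sign and with negative sign.
W+ = 2.5 + 2.5 = 5
W- = 5.5 + 1 + 4 + 5.5 = 16
(Check: W+ + W- = 21 should equal n(n+1)/2 = 21.)
Step 4: Test statistic W = min(W+, W-) = 5.
Step 5: Ties in |d|, so use the tie-corrected normal approximation.
        E[W] = n(n+1)/4 = 6*7/4 = 10.5.
        Tie groups: |d|=2 (t=2), |d|=5 (t=2); sum(t^3 - t) = 12.
        Var[W] = n(n+1)(2n+1)/24 - sum(t^3-t)/48 = 546/24 - 12/48 = 22.5.
        z = (W - E[W]) / sqrt(Var[W]) = (5 - 10.5) / 4.7434 = -1.1595.
        Two-sided p = 2*Phi(z) = 0.246252.
Step 6: alpha = 0.05. fail to reject H0.

W+ = 5, W- = 16, W = min = 5, p = 0.246252, fail to reject H0.


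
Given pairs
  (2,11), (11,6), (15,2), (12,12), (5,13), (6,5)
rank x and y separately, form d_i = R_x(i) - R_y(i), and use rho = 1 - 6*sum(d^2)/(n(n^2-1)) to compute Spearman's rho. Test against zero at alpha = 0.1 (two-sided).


Step 1: Rank x and y separately (midranks; no ties here).
rank(x): 2->1, 11->4, 15->6, 12->5, 5->2, 6->3
rank(y): 11->4, 6->3, 2->1, 12->5, 13->6, 5->2
Step 2: d_i = R_x(i) - R_y(i); compute d_i^2.
  (1-4)^2=9, (4-3)^2=1, (6-1)^2=25, (5-5)^2=0, (2-6)^2=16, (3-2)^2=1
sum(d^2) = 52.
Step 3: rho = 1 - 6*52 / (6*(6^2 - 1)) = 1 - 312/210 = -0.485714.
Step 4: Under H0, t = rho * sqrt((n-2)/(1-rho^2)) = -1.1113 ~ t(4).
Step 5: Two-sided p-value from the t-distribution with 4 df = 0.328723.
Step 6: alpha = 0.1. fail to reject H0.

rho = -0.4857, p = 0.328723, fail to reject H0 at alpha = 0.1.


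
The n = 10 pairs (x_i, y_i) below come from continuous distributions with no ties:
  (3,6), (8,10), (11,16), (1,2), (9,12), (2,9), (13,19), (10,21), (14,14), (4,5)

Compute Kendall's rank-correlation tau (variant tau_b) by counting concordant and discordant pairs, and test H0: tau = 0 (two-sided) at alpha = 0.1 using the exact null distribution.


Step 1: Enumerate the 45 unordered pairs (i,j) with i<j and classify each by sign(x_j-x_i) * sign(y_j-y_i).
  (1,2):dx=+5,dy=+4->C; (1,3):dx=+8,dy=+10->C; (1,4):dx=-2,dy=-4->C; (1,5):dx=+6,dy=+6->C
  (1,6):dx=-1,dy=+3->D; (1,7):dx=+10,dy=+13->C; (1,8):dx=+7,dy=+15->C; (1,9):dx=+11,dy=+8->C
  (1,10):dx=+1,dy=-1->D; (2,3):dx=+3,dy=+6->C; (2,4):dx=-7,dy=-8->C; (2,5):dx=+1,dy=+2->C
  (2,6):dx=-6,dy=-1->C; (2,7):dx=+5,dy=+9->C; (2,8):dx=+2,dy=+11->C; (2,9):dx=+6,dy=+4->C
  (2,10):dx=-4,dy=-5->C; (3,4):dx=-10,dy=-14->C; (3,5):dx=-2,dy=-4->C; (3,6):dx=-9,dy=-7->C
  (3,7):dx=+2,dy=+3->C; (3,8):dx=-1,dy=+5->D; (3,9):dx=+3,dy=-2->D; (3,10):dx=-7,dy=-11->C
  (4,5):dx=+8,dy=+10->C; (4,6):dx=+1,dy=+7->C; (4,7):dx=+12,dy=+17->C; (4,8):dx=+9,dy=+19->C
  (4,9):dx=+13,dy=+12->C; (4,10):dx=+3,dy=+3->C; (5,6):dx=-7,dy=-3->C; (5,7):dx=+4,dy=+7->C
  (5,8):dx=+1,dy=+9->C; (5,9):dx=+5,dy=+2->C; (5,10):dx=-5,dy=-7->C; (6,7):dx=+11,dy=+10->C
  (6,8):dx=+8,dy=+12->C; (6,9):dx=+12,dy=+5->C; (6,10):dx=+2,dy=-4->D; (7,8):dx=-3,dy=+2->D
  (7,9):dx=+1,dy=-5->D; (7,10):dx=-9,dy=-14->C; (8,9):dx=+4,dy=-7->D; (8,10):dx=-6,dy=-16->C
  (9,10):dx=-10,dy=-9->C
Step 2: C = 37, D = 8, total pairs = 45.
Step 3: tau = (C - D)/(n(n-1)/2) = (37 - 8)/45 = 0.644444.
Step 4: Exact two-sided p-value (enumerate n! = 3628800 permutations of y under H0): p = 0.009148.
Step 5: alpha = 0.1. reject H0.

tau_b = 0.6444 (C=37, D=8), p = 0.009148, reject H0.


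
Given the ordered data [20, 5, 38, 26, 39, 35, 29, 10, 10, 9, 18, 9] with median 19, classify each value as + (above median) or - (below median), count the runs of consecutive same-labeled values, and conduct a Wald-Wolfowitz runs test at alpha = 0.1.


Step 1: Compute median = 19; label A = above, B = below.
Labels in order: ABAAAAABBBBB  (n_A = 6, n_B = 6)
Step 2: Count runs R = 4.
Step 3: Under H0 (random ordering), E[R] = 2*n_A*n_B/(n_A+n_B) + 1 = 2*6*6/12 + 1 = 7.0000.
        Var[R] = 2*n_A*n_B*(2*n_A*n_B - n_A - n_B) / ((n_A+n_B)^2 * (n_A+n_B-1)) = 4320/1584 = 2.7273.
        SD[R] = 1.6514.
Step 4: Continuity-corrected z = (R + 0.5 - E[R]) / SD[R] = (4 + 0.5 - 7.0000) / 1.6514 = -1.5138.
Step 5: Two-sided p-value via normal approximation = 2*(1 - Phi(|z|)) = 0.130070.
Step 6: alpha = 0.1. fail to reject H0.

R = 4, z = -1.5138, p = 0.130070, fail to reject H0.


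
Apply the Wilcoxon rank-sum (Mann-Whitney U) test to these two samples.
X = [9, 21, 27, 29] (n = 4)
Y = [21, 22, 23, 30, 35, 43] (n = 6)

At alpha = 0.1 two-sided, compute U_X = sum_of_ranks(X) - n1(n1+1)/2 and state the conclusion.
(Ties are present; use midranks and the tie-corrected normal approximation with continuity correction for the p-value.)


Step 1: Combine and sort all 10 observations; assign midranks.
sorted (value, group): (9,X), (21,X), (21,Y), (22,Y), (23,Y), (27,X), (29,X), (30,Y), (35,Y), (43,Y)
ranks: 9->1, 21->2.5, 21->2.5, 22->4, 23->5, 27->6, 29->7, 30->8, 35->9, 43->10
Step 2: Rank sum for X: R1 = 1 + 2.5 + 6 + 7 = 16.5.
Step 3: U_X = R1 - n1(n1+1)/2 = 16.5 - 4*5/2 = 16.5 - 10 = 6.5.
       U_Y = n1*n2 - U_X = 24 - 6.5 = 17.5.
Step 4: Ties are present, so use the tie-corrected normal approximation (with continuity correction) for the p-value.
Step 5: p-value = 0.284958; compare to alpha = 0.1. fail to reject H0.

U_X = 6.5, p = 0.284958, fail to reject H0 at alpha = 0.1.


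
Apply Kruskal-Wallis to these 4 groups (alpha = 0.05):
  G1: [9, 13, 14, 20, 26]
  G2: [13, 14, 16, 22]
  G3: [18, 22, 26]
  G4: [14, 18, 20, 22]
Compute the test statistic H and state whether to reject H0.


Step 1: Combine all N = 16 observations and assign midranks.
sorted (value, group, rank): (9,G1,1), (13,G1,2.5), (13,G2,2.5), (14,G1,5), (14,G2,5), (14,G4,5), (16,G2,7), (18,G3,8.5), (18,G4,8.5), (20,G1,10.5), (20,G4,10.5), (22,G2,13), (22,G3,13), (22,G4,13), (26,G1,15.5), (26,G3,15.5)
Step 2: Sum ranks within each group.
R_1 = 34.5 (n_1 = 5)
R_2 = 27.5 (n_2 = 4)
R_3 = 37 (n_3 = 3)
R_4 = 37 (n_4 = 4)
Step 3: H = 12/(N(N+1)) * sum(R_i^2/n_i) - 3(N+1)
     = 12/(16*17) * (34.5^2/5 + 27.5^2/4 + 37^2/3 + 37^2/4) - 3*17
     = 0.044118 * 1225.7 - 51
     = 3.074816.
Step 4: Ties present; correction factor C = 1 - 72/(16^3 - 16) = 0.982353. Corrected H = 3.074816 / 0.982353 = 3.130052.
Step 5: Under H0, H ~ chi^2(3); p-value = 0.372005.
Step 6: alpha = 0.05. fail to reject H0.

H = 3.1301, df = 3, p = 0.372005, fail to reject H0.


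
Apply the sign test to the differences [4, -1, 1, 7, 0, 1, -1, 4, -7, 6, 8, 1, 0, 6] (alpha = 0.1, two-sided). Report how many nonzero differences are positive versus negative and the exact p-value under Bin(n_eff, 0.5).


Step 1: Discard zero differences. Original n = 14; n_eff = number of nonzero differences = 12.
Nonzero differences (with sign): +4, -1, +1, +7, +1, -1, +4, -7, +6, +8, +1, +6
Step 2: Count signs: positive = 9, negative = 3.
Step 3: Under H0: P(positive) = 0.5, so the number of positives S ~ Bin(12, 0.5).
Step 4: Two-sided exact p-value = sum of Bin(12,0.5) probabilities at or below the observed probability = 0.145996.
Step 5: alpha = 0.1. fail to reject H0.

n_eff = 12, pos = 9, neg = 3, p = 0.145996, fail to reject H0.


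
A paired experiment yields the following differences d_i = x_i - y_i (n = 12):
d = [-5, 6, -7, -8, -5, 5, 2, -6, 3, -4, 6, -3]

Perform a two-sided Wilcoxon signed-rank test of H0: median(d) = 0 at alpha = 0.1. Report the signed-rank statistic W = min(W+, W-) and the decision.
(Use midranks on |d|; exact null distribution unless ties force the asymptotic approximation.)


Step 1: Drop any zero differences (none here) and take |d_i|.
|d| = [5, 6, 7, 8, 5, 5, 2, 6, 3, 4, 6, 3]
Step 2: Midrank |d_i| (ties get averaged ranks).
ranks: |5|->6, |6|->9, |7|->11, |8|->12, |5|->6, |5|->6, |2|->1, |6|->9, |3|->2.5, |4|->4, |6|->9, |3|->2.5
Step 3: Attach original signs; sum ranks with positive sign and with negative sign.
W+ = 9 + 6 + 1 + 2.5 + 9 = 27.5
W- = 6 + 11 + 12 + 6 + 9 + 4 + 2.5 = 50.5
(Check: W+ + W- = 78 should equal n(n+1)/2 = 78.)
Step 4: Test statistic W = min(W+, W-) = 27.5.
Step 5: Ties in |d|, so use the tie-corrected normal approximation.
        E[W] = n(n+1)/4 = 12*13/4 = 39.
        Tie groups: |d|=3 (t=2), |d|=5 (t=3), |d|=6 (t=3); sum(t^3 - t) = 54.
        Var[W] = n(n+1)(2n+1)/24 - sum(t^3-t)/48 = 3900/24 - 54/48 = 161.375.
        z = (W - E[W]) / sqrt(Var[W]) = (27.5 - 39) / 12.7033 = -0.9053.
        Two-sided p = 2*Phi(z) = 0.365321.
Step 6: alpha = 0.1. fail to reject H0.

W+ = 27.5, W- = 50.5, W = min = 27.5, p = 0.365321, fail to reject H0.


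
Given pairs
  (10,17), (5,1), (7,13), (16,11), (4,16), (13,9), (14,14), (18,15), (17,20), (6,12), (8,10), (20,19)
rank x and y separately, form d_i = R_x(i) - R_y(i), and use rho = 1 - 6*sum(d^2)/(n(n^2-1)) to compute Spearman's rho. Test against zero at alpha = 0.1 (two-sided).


Step 1: Rank x and y separately (midranks; no ties here).
rank(x): 10->6, 5->2, 7->4, 16->9, 4->1, 13->7, 14->8, 18->11, 17->10, 6->3, 8->5, 20->12
rank(y): 17->10, 1->1, 13->6, 11->4, 16->9, 9->2, 14->7, 15->8, 20->12, 12->5, 10->3, 19->11
Step 2: d_i = R_x(i) - R_y(i); compute d_i^2.
  (6-10)^2=16, (2-1)^2=1, (4-6)^2=4, (9-4)^2=25, (1-9)^2=64, (7-2)^2=25, (8-7)^2=1, (11-8)^2=9, (10-12)^2=4, (3-5)^2=4, (5-3)^2=4, (12-11)^2=1
sum(d^2) = 158.
Step 3: rho = 1 - 6*158 / (12*(12^2 - 1)) = 1 - 948/1716 = 0.447552.
Step 4: Under H0, t = rho * sqrt((n-2)/(1-rho^2)) = 1.5826 ~ t(10).
Step 5: Two-sided p-value from the t-distribution with 10 df = 0.144586.
Step 6: alpha = 0.1. fail to reject H0.

rho = 0.4476, p = 0.144586, fail to reject H0 at alpha = 0.1.


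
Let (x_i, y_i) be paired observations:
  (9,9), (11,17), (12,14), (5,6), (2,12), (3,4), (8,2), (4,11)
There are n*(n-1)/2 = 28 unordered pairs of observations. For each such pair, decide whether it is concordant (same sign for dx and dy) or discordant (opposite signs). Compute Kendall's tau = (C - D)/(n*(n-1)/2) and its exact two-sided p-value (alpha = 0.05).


Step 1: Enumerate the 28 unordered pairs (i,j) with i<j and classify each by sign(x_j-x_i) * sign(y_j-y_i).
  (1,2):dx=+2,dy=+8->C; (1,3):dx=+3,dy=+5->C; (1,4):dx=-4,dy=-3->C; (1,5):dx=-7,dy=+3->D
  (1,6):dx=-6,dy=-5->C; (1,7):dx=-1,dy=-7->C; (1,8):dx=-5,dy=+2->D; (2,3):dx=+1,dy=-3->D
  (2,4):dx=-6,dy=-11->C; (2,5):dx=-9,dy=-5->C; (2,6):dx=-8,dy=-13->C; (2,7):dx=-3,dy=-15->C
  (2,8):dx=-7,dy=-6->C; (3,4):dx=-7,dy=-8->C; (3,5):dx=-10,dy=-2->C; (3,6):dx=-9,dy=-10->C
  (3,7):dx=-4,dy=-12->C; (3,8):dx=-8,dy=-3->C; (4,5):dx=-3,dy=+6->D; (4,6):dx=-2,dy=-2->C
  (4,7):dx=+3,dy=-4->D; (4,8):dx=-1,dy=+5->D; (5,6):dx=+1,dy=-8->D; (5,7):dx=+6,dy=-10->D
  (5,8):dx=+2,dy=-1->D; (6,7):dx=+5,dy=-2->D; (6,8):dx=+1,dy=+7->C; (7,8):dx=-4,dy=+9->D
Step 2: C = 17, D = 11, total pairs = 28.
Step 3: tau = (C - D)/(n(n-1)/2) = (17 - 11)/28 = 0.214286.
Step 4: Exact two-sided p-value (enumerate n! = 40320 permutations of y under H0): p = 0.548413.
Step 5: alpha = 0.05. fail to reject H0.

tau_b = 0.2143 (C=17, D=11), p = 0.548413, fail to reject H0.


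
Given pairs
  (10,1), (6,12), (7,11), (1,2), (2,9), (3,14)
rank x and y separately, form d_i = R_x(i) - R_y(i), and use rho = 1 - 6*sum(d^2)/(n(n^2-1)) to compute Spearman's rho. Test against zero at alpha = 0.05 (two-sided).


Step 1: Rank x and y separately (midranks; no ties here).
rank(x): 10->6, 6->4, 7->5, 1->1, 2->2, 3->3
rank(y): 1->1, 12->5, 11->4, 2->2, 9->3, 14->6
Step 2: d_i = R_x(i) - R_y(i); compute d_i^2.
  (6-1)^2=25, (4-5)^2=1, (5-4)^2=1, (1-2)^2=1, (2-3)^2=1, (3-6)^2=9
sum(d^2) = 38.
Step 3: rho = 1 - 6*38 / (6*(6^2 - 1)) = 1 - 228/210 = -0.085714.
Step 4: Under H0, t = rho * sqrt((n-2)/(1-rho^2)) = -0.1721 ~ t(4).
Step 5: Two-sided p-value from the t-distribution with 4 df = 0.871743.
Step 6: alpha = 0.05. fail to reject H0.

rho = -0.0857, p = 0.871743, fail to reject H0 at alpha = 0.05.


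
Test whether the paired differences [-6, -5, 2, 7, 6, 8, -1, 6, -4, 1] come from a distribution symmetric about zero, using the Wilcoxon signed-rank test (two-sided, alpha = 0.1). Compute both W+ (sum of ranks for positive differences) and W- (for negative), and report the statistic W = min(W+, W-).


Step 1: Drop any zero differences (none here) and take |d_i|.
|d| = [6, 5, 2, 7, 6, 8, 1, 6, 4, 1]
Step 2: Midrank |d_i| (ties get averaged ranks).
ranks: |6|->7, |5|->5, |2|->3, |7|->9, |6|->7, |8|->10, |1|->1.5, |6|->7, |4|->4, |1|->1.5
Step 3: Attach original signs; sum ranks with positive sign and with negative sign.
W+ = 3 + 9 + 7 + 10 + 7 + 1.5 = 37.5
W- = 7 + 5 + 1.5 + 4 = 17.5
(Check: W+ + W- = 55 should equal n(n+1)/2 = 55.)
Step 4: Test statistic W = min(W+, W-) = 17.5.
Step 5: Ties in |d|, so use the tie-corrected normal approximation.
        E[W] = n(n+1)/4 = 10*11/4 = 27.5.
        Tie groups: |d|=1 (t=2), |d|=6 (t=3); sum(t^3 - t) = 30.
        Var[W] = n(n+1)(2n+1)/24 - sum(t^3-t)/48 = 2310/24 - 30/48 = 95.625.
        z = (W - E[W]) / sqrt(Var[W]) = (17.5 - 27.5) / 9.7788 = -1.0226.
        Two-sided p = 2*Phi(z) = 0.306488.
Step 6: alpha = 0.1. fail to reject H0.

W+ = 37.5, W- = 17.5, W = min = 17.5, p = 0.306488, fail to reject H0.


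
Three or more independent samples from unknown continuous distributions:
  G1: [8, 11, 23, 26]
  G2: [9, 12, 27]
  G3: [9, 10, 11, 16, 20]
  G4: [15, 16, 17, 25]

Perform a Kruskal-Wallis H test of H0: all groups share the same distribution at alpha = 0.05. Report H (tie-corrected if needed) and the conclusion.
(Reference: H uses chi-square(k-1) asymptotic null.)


Step 1: Combine all N = 16 observations and assign midranks.
sorted (value, group, rank): (8,G1,1), (9,G2,2.5), (9,G3,2.5), (10,G3,4), (11,G1,5.5), (11,G3,5.5), (12,G2,7), (15,G4,8), (16,G3,9.5), (16,G4,9.5), (17,G4,11), (20,G3,12), (23,G1,13), (25,G4,14), (26,G1,15), (27,G2,16)
Step 2: Sum ranks within each group.
R_1 = 34.5 (n_1 = 4)
R_2 = 25.5 (n_2 = 3)
R_3 = 33.5 (n_3 = 5)
R_4 = 42.5 (n_4 = 4)
Step 3: H = 12/(N(N+1)) * sum(R_i^2/n_i) - 3(N+1)
     = 12/(16*17) * (34.5^2/4 + 25.5^2/3 + 33.5^2/5 + 42.5^2/4) - 3*17
     = 0.044118 * 1190.33 - 51
     = 1.514338.
Step 4: Ties present; correction factor C = 1 - 18/(16^3 - 16) = 0.995588. Corrected H = 1.514338 / 0.995588 = 1.521049.
Step 5: Under H0, H ~ chi^2(3); p-value = 0.677421.
Step 6: alpha = 0.05. fail to reject H0.

H = 1.5210, df = 3, p = 0.677421, fail to reject H0.


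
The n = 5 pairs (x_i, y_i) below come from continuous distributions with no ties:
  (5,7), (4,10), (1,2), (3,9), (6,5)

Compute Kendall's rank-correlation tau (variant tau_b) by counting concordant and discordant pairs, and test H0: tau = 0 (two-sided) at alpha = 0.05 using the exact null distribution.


Step 1: Enumerate the 10 unordered pairs (i,j) with i<j and classify each by sign(x_j-x_i) * sign(y_j-y_i).
  (1,2):dx=-1,dy=+3->D; (1,3):dx=-4,dy=-5->C; (1,4):dx=-2,dy=+2->D; (1,5):dx=+1,dy=-2->D
  (2,3):dx=-3,dy=-8->C; (2,4):dx=-1,dy=-1->C; (2,5):dx=+2,dy=-5->D; (3,4):dx=+2,dy=+7->C
  (3,5):dx=+5,dy=+3->C; (4,5):dx=+3,dy=-4->D
Step 2: C = 5, D = 5, total pairs = 10.
Step 3: tau = (C - D)/(n(n-1)/2) = (5 - 5)/10 = 0.000000.
Step 4: Exact two-sided p-value (enumerate n! = 120 permutations of y under H0): p = 1.000000.
Step 5: alpha = 0.05. fail to reject H0.

tau_b = 0.0000 (C=5, D=5), p = 1.000000, fail to reject H0.


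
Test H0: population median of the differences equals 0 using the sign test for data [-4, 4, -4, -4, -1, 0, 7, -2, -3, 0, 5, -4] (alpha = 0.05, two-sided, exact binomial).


Step 1: Discard zero differences. Original n = 12; n_eff = number of nonzero differences = 10.
Nonzero differences (with sign): -4, +4, -4, -4, -1, +7, -2, -3, +5, -4
Step 2: Count signs: positive = 3, negative = 7.
Step 3: Under H0: P(positive) = 0.5, so the number of positives S ~ Bin(10, 0.5).
Step 4: Two-sided exact p-value = sum of Bin(10,0.5) probabilities at or below the observed probability = 0.343750.
Step 5: alpha = 0.05. fail to reject H0.

n_eff = 10, pos = 3, neg = 7, p = 0.343750, fail to reject H0.


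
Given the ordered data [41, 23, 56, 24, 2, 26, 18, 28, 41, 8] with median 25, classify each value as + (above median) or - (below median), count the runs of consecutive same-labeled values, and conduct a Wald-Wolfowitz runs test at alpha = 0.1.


Step 1: Compute median = 25; label A = above, B = below.
Labels in order: ABABBABAAB  (n_A = 5, n_B = 5)
Step 2: Count runs R = 8.
Step 3: Under H0 (random ordering), E[R] = 2*n_A*n_B/(n_A+n_B) + 1 = 2*5*5/10 + 1 = 6.0000.
        Var[R] = 2*n_A*n_B*(2*n_A*n_B - n_A - n_B) / ((n_A+n_B)^2 * (n_A+n_B-1)) = 2000/900 = 2.2222.
        SD[R] = 1.4907.
Step 4: Continuity-corrected z = (R - 0.5 - E[R]) / SD[R] = (8 - 0.5 - 6.0000) / 1.4907 = 1.0062.
Step 5: Two-sided p-value via normal approximation = 2*(1 - Phi(|z|)) = 0.314305.
Step 6: alpha = 0.1. fail to reject H0.

R = 8, z = 1.0062, p = 0.314305, fail to reject H0.


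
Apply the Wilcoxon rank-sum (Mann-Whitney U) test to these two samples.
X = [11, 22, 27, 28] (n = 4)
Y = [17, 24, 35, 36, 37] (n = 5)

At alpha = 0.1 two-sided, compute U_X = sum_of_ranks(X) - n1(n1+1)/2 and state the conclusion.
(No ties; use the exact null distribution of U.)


Step 1: Combine and sort all 9 observations; assign midranks.
sorted (value, group): (11,X), (17,Y), (22,X), (24,Y), (27,X), (28,X), (35,Y), (36,Y), (37,Y)
ranks: 11->1, 17->2, 22->3, 24->4, 27->5, 28->6, 35->7, 36->8, 37->9
Step 2: Rank sum for X: R1 = 1 + 3 + 5 + 6 = 15.
Step 3: U_X = R1 - n1(n1+1)/2 = 15 - 4*5/2 = 15 - 10 = 5.
       U_Y = n1*n2 - U_X = 20 - 5 = 15.
Step 4: No ties, so the exact null distribution of U (based on enumerating the C(9,4) = 126 equally likely rank assignments) gives the two-sided p-value.
Step 5: p-value = 0.285714; compare to alpha = 0.1. fail to reject H0.

U_X = 5, p = 0.285714, fail to reject H0 at alpha = 0.1.


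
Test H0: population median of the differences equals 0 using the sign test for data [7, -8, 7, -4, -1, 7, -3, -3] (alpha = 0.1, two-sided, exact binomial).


Step 1: Discard zero differences. Original n = 8; n_eff = number of nonzero differences = 8.
Nonzero differences (with sign): +7, -8, +7, -4, -1, +7, -3, -3
Step 2: Count signs: positive = 3, negative = 5.
Step 3: Under H0: P(positive) = 0.5, so the number of positives S ~ Bin(8, 0.5).
Step 4: Two-sided exact p-value = sum of Bin(8,0.5) probabilities at or below the observed probability = 0.726562.
Step 5: alpha = 0.1. fail to reject H0.

n_eff = 8, pos = 3, neg = 5, p = 0.726562, fail to reject H0.


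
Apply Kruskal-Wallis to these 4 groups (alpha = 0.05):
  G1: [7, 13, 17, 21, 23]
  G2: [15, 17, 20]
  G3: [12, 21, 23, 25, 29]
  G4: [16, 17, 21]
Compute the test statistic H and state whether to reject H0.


Step 1: Combine all N = 16 observations and assign midranks.
sorted (value, group, rank): (7,G1,1), (12,G3,2), (13,G1,3), (15,G2,4), (16,G4,5), (17,G1,7), (17,G2,7), (17,G4,7), (20,G2,9), (21,G1,11), (21,G3,11), (21,G4,11), (23,G1,13.5), (23,G3,13.5), (25,G3,15), (29,G3,16)
Step 2: Sum ranks within each group.
R_1 = 35.5 (n_1 = 5)
R_2 = 20 (n_2 = 3)
R_3 = 57.5 (n_3 = 5)
R_4 = 23 (n_4 = 3)
Step 3: H = 12/(N(N+1)) * sum(R_i^2/n_i) - 3(N+1)
     = 12/(16*17) * (35.5^2/5 + 20^2/3 + 57.5^2/5 + 23^2/3) - 3*17
     = 0.044118 * 1222.97 - 51
     = 2.954412.
Step 4: Ties present; correction factor C = 1 - 54/(16^3 - 16) = 0.986765. Corrected H = 2.954412 / 0.986765 = 2.994039.
Step 5: Under H0, H ~ chi^2(3); p-value = 0.392545.
Step 6: alpha = 0.05. fail to reject H0.

H = 2.9940, df = 3, p = 0.392545, fail to reject H0.


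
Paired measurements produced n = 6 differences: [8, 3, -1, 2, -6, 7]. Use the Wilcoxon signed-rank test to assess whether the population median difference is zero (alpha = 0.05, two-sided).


Step 1: Drop any zero differences (none here) and take |d_i|.
|d| = [8, 3, 1, 2, 6, 7]
Step 2: Midrank |d_i| (ties get averaged ranks).
ranks: |8|->6, |3|->3, |1|->1, |2|->2, |6|->4, |7|->5
Step 3: Attach original signs; sum ranks with positive sign and with negative sign.
W+ = 6 + 3 + 2 + 5 = 16
W- = 1 + 4 = 5
(Check: W+ + W- = 21 should equal n(n+1)/2 = 21.)
Step 4: Test statistic W = min(W+, W-) = 5.
Step 5: No ties, so the exact null distribution over the 2^6 = 64 sign assignments gives the two-sided p-value = 0.312500.
Step 6: alpha = 0.05. fail to reject H0.

W+ = 16, W- = 5, W = min = 5, p = 0.312500, fail to reject H0.


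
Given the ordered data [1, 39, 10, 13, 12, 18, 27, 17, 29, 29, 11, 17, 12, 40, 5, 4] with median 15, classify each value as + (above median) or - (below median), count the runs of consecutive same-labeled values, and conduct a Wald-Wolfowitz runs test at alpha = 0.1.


Step 1: Compute median = 15; label A = above, B = below.
Labels in order: BABBBAAAAABABABB  (n_A = 8, n_B = 8)
Step 2: Count runs R = 9.
Step 3: Under H0 (random ordering), E[R] = 2*n_A*n_B/(n_A+n_B) + 1 = 2*8*8/16 + 1 = 9.0000.
        Var[R] = 2*n_A*n_B*(2*n_A*n_B - n_A - n_B) / ((n_A+n_B)^2 * (n_A+n_B-1)) = 14336/3840 = 3.7333.
        SD[R] = 1.9322.
Step 4: R = E[R], so z = 0 with no continuity correction.
Step 5: Two-sided p-value via normal approximation = 2*(1 - Phi(|z|)) = 1.000000.
Step 6: alpha = 0.1. fail to reject H0.

R = 9, z = 0.0000, p = 1.000000, fail to reject H0.


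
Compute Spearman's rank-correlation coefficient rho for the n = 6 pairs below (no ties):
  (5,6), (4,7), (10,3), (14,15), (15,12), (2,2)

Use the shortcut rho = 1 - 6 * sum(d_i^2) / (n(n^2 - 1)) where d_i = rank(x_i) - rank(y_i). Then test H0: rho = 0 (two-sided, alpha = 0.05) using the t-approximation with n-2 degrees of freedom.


Step 1: Rank x and y separately (midranks; no ties here).
rank(x): 5->3, 4->2, 10->4, 14->5, 15->6, 2->1
rank(y): 6->3, 7->4, 3->2, 15->6, 12->5, 2->1
Step 2: d_i = R_x(i) - R_y(i); compute d_i^2.
  (3-3)^2=0, (2-4)^2=4, (4-2)^2=4, (5-6)^2=1, (6-5)^2=1, (1-1)^2=0
sum(d^2) = 10.
Step 3: rho = 1 - 6*10 / (6*(6^2 - 1)) = 1 - 60/210 = 0.714286.
Step 4: Under H0, t = rho * sqrt((n-2)/(1-rho^2)) = 2.0412 ~ t(4).
Step 5: Two-sided p-value from the t-distribution with 4 df = 0.110787.
Step 6: alpha = 0.05. fail to reject H0.

rho = 0.7143, p = 0.110787, fail to reject H0 at alpha = 0.05.


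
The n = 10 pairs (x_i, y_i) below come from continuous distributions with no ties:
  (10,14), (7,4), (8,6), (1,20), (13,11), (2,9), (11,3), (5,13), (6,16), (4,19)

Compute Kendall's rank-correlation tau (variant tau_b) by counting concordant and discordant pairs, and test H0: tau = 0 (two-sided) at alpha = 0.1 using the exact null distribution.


Step 1: Enumerate the 45 unordered pairs (i,j) with i<j and classify each by sign(x_j-x_i) * sign(y_j-y_i).
  (1,2):dx=-3,dy=-10->C; (1,3):dx=-2,dy=-8->C; (1,4):dx=-9,dy=+6->D; (1,5):dx=+3,dy=-3->D
  (1,6):dx=-8,dy=-5->C; (1,7):dx=+1,dy=-11->D; (1,8):dx=-5,dy=-1->C; (1,9):dx=-4,dy=+2->D
  (1,10):dx=-6,dy=+5->D; (2,3):dx=+1,dy=+2->C; (2,4):dx=-6,dy=+16->D; (2,5):dx=+6,dy=+7->C
  (2,6):dx=-5,dy=+5->D; (2,7):dx=+4,dy=-1->D; (2,8):dx=-2,dy=+9->D; (2,9):dx=-1,dy=+12->D
  (2,10):dx=-3,dy=+15->D; (3,4):dx=-7,dy=+14->D; (3,5):dx=+5,dy=+5->C; (3,6):dx=-6,dy=+3->D
  (3,7):dx=+3,dy=-3->D; (3,8):dx=-3,dy=+7->D; (3,9):dx=-2,dy=+10->D; (3,10):dx=-4,dy=+13->D
  (4,5):dx=+12,dy=-9->D; (4,6):dx=+1,dy=-11->D; (4,7):dx=+10,dy=-17->D; (4,8):dx=+4,dy=-7->D
  (4,9):dx=+5,dy=-4->D; (4,10):dx=+3,dy=-1->D; (5,6):dx=-11,dy=-2->C; (5,7):dx=-2,dy=-8->C
  (5,8):dx=-8,dy=+2->D; (5,9):dx=-7,dy=+5->D; (5,10):dx=-9,dy=+8->D; (6,7):dx=+9,dy=-6->D
  (6,8):dx=+3,dy=+4->C; (6,9):dx=+4,dy=+7->C; (6,10):dx=+2,dy=+10->C; (7,8):dx=-6,dy=+10->D
  (7,9):dx=-5,dy=+13->D; (7,10):dx=-7,dy=+16->D; (8,9):dx=+1,dy=+3->C; (8,10):dx=-1,dy=+6->D
  (9,10):dx=-2,dy=+3->D
Step 2: C = 13, D = 32, total pairs = 45.
Step 3: tau = (C - D)/(n(n-1)/2) = (13 - 32)/45 = -0.422222.
Step 4: Exact two-sided p-value (enumerate n! = 3628800 permutations of y under H0): p = 0.108313.
Step 5: alpha = 0.1. fail to reject H0.

tau_b = -0.4222 (C=13, D=32), p = 0.108313, fail to reject H0.


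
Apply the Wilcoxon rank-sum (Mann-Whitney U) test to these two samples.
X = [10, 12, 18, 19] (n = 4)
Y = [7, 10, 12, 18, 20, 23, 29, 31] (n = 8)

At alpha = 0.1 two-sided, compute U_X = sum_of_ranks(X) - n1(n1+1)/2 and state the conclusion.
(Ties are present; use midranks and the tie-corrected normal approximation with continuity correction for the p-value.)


Step 1: Combine and sort all 12 observations; assign midranks.
sorted (value, group): (7,Y), (10,X), (10,Y), (12,X), (12,Y), (18,X), (18,Y), (19,X), (20,Y), (23,Y), (29,Y), (31,Y)
ranks: 7->1, 10->2.5, 10->2.5, 12->4.5, 12->4.5, 18->6.5, 18->6.5, 19->8, 20->9, 23->10, 29->11, 31->12
Step 2: Rank sum for X: R1 = 2.5 + 4.5 + 6.5 + 8 = 21.5.
Step 3: U_X = R1 - n1(n1+1)/2 = 21.5 - 4*5/2 = 21.5 - 10 = 11.5.
       U_Y = n1*n2 - U_X = 32 - 11.5 = 20.5.
Step 4: Ties are present, so use the tie-corrected normal approximation (with continuity correction) for the p-value.
Step 5: p-value = 0.494634; compare to alpha = 0.1. fail to reject H0.

U_X = 11.5, p = 0.494634, fail to reject H0 at alpha = 0.1.


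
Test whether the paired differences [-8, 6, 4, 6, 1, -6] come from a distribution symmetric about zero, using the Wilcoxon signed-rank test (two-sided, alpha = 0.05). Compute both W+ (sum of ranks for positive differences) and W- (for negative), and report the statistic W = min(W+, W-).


Step 1: Drop any zero differences (none here) and take |d_i|.
|d| = [8, 6, 4, 6, 1, 6]
Step 2: Midrank |d_i| (ties get averaged ranks).
ranks: |8|->6, |6|->4, |4|->2, |6|->4, |1|->1, |6|->4
Step 3: Attach original signs; sum ranks with positive sign and with negative sign.
W+ = 4 + 2 + 4 + 1 = 11
W- = 6 + 4 = 10
(Check: W+ + W- = 21 should equal n(n+1)/2 = 21.)
Step 4: Test statistic W = min(W+, W-) = 10.
Step 5: Ties in |d|, so use the tie-corrected normal approximation.
        E[W] = n(n+1)/4 = 6*7/4 = 10.5.
        Tie groups: |d|=6 (t=3); sum(t^3 - t) = 24.
        Var[W] = n(n+1)(2n+1)/24 - sum(t^3-t)/48 = 546/24 - 24/48 = 22.25.
        z = (W - E[W]) / sqrt(Var[W]) = (10 - 10.5) / 4.7170 = -0.1060.
        Two-sided p = 2*Phi(z) = 0.915583.
Step 6: alpha = 0.05. fail to reject H0.

W+ = 11, W- = 10, W = min = 10, p = 0.915583, fail to reject H0.


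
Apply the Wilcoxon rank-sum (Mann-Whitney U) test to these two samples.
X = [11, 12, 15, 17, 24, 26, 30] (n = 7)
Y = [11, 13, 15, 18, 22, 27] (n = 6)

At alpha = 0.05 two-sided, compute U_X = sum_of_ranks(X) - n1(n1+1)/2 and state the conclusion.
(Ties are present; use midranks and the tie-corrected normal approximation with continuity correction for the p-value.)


Step 1: Combine and sort all 13 observations; assign midranks.
sorted (value, group): (11,X), (11,Y), (12,X), (13,Y), (15,X), (15,Y), (17,X), (18,Y), (22,Y), (24,X), (26,X), (27,Y), (30,X)
ranks: 11->1.5, 11->1.5, 12->3, 13->4, 15->5.5, 15->5.5, 17->7, 18->8, 22->9, 24->10, 26->11, 27->12, 30->13
Step 2: Rank sum for X: R1 = 1.5 + 3 + 5.5 + 7 + 10 + 11 + 13 = 51.
Step 3: U_X = R1 - n1(n1+1)/2 = 51 - 7*8/2 = 51 - 28 = 23.
       U_Y = n1*n2 - U_X = 42 - 23 = 19.
Step 4: Ties are present, so use the tie-corrected normal approximation (with continuity correction) for the p-value.
Step 5: p-value = 0.829863; compare to alpha = 0.05. fail to reject H0.

U_X = 23, p = 0.829863, fail to reject H0 at alpha = 0.05.


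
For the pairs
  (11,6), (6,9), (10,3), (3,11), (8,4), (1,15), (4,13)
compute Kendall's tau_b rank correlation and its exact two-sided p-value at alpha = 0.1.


Step 1: Enumerate the 21 unordered pairs (i,j) with i<j and classify each by sign(x_j-x_i) * sign(y_j-y_i).
  (1,2):dx=-5,dy=+3->D; (1,3):dx=-1,dy=-3->C; (1,4):dx=-8,dy=+5->D; (1,5):dx=-3,dy=-2->C
  (1,6):dx=-10,dy=+9->D; (1,7):dx=-7,dy=+7->D; (2,3):dx=+4,dy=-6->D; (2,4):dx=-3,dy=+2->D
  (2,5):dx=+2,dy=-5->D; (2,6):dx=-5,dy=+6->D; (2,7):dx=-2,dy=+4->D; (3,4):dx=-7,dy=+8->D
  (3,5):dx=-2,dy=+1->D; (3,6):dx=-9,dy=+12->D; (3,7):dx=-6,dy=+10->D; (4,5):dx=+5,dy=-7->D
  (4,6):dx=-2,dy=+4->D; (4,7):dx=+1,dy=+2->C; (5,6):dx=-7,dy=+11->D; (5,7):dx=-4,dy=+9->D
  (6,7):dx=+3,dy=-2->D
Step 2: C = 3, D = 18, total pairs = 21.
Step 3: tau = (C - D)/(n(n-1)/2) = (3 - 18)/21 = -0.714286.
Step 4: Exact two-sided p-value (enumerate n! = 5040 permutations of y under H0): p = 0.030159.
Step 5: alpha = 0.1. reject H0.

tau_b = -0.7143 (C=3, D=18), p = 0.030159, reject H0.


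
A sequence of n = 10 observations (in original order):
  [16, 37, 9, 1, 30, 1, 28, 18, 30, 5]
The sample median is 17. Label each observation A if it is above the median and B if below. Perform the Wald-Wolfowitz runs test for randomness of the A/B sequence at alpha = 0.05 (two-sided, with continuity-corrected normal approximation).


Step 1: Compute median = 17; label A = above, B = below.
Labels in order: BABBABAAAB  (n_A = 5, n_B = 5)
Step 2: Count runs R = 7.
Step 3: Under H0 (random ordering), E[R] = 2*n_A*n_B/(n_A+n_B) + 1 = 2*5*5/10 + 1 = 6.0000.
        Var[R] = 2*n_A*n_B*(2*n_A*n_B - n_A - n_B) / ((n_A+n_B)^2 * (n_A+n_B-1)) = 2000/900 = 2.2222.
        SD[R] = 1.4907.
Step 4: Continuity-corrected z = (R - 0.5 - E[R]) / SD[R] = (7 - 0.5 - 6.0000) / 1.4907 = 0.3354.
Step 5: Two-sided p-value via normal approximation = 2*(1 - Phi(|z|)) = 0.737316.
Step 6: alpha = 0.05. fail to reject H0.

R = 7, z = 0.3354, p = 0.737316, fail to reject H0.


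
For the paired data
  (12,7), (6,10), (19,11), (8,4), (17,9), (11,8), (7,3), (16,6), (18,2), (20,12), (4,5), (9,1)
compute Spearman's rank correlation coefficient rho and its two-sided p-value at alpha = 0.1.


Step 1: Rank x and y separately (midranks; no ties here).
rank(x): 12->7, 6->2, 19->11, 8->4, 17->9, 11->6, 7->3, 16->8, 18->10, 20->12, 4->1, 9->5
rank(y): 7->7, 10->10, 11->11, 4->4, 9->9, 8->8, 3->3, 6->6, 2->2, 12->12, 5->5, 1->1
Step 2: d_i = R_x(i) - R_y(i); compute d_i^2.
  (7-7)^2=0, (2-10)^2=64, (11-11)^2=0, (4-4)^2=0, (9-9)^2=0, (6-8)^2=4, (3-3)^2=0, (8-6)^2=4, (10-2)^2=64, (12-12)^2=0, (1-5)^2=16, (5-1)^2=16
sum(d^2) = 168.
Step 3: rho = 1 - 6*168 / (12*(12^2 - 1)) = 1 - 1008/1716 = 0.412587.
Step 4: Under H0, t = rho * sqrt((n-2)/(1-rho^2)) = 1.4323 ~ t(10).
Step 5: Two-sided p-value from the t-distribution with 10 df = 0.182564.
Step 6: alpha = 0.1. fail to reject H0.

rho = 0.4126, p = 0.182564, fail to reject H0 at alpha = 0.1.


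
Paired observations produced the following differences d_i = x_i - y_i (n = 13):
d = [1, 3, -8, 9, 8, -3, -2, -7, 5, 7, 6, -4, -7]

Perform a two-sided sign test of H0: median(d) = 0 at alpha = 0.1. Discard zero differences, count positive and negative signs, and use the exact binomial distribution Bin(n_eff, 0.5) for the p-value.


Step 1: Discard zero differences. Original n = 13; n_eff = number of nonzero differences = 13.
Nonzero differences (with sign): +1, +3, -8, +9, +8, -3, -2, -7, +5, +7, +6, -4, -7
Step 2: Count signs: positive = 7, negative = 6.
Step 3: Under H0: P(positive) = 0.5, so the number of positives S ~ Bin(13, 0.5).
Step 4: Two-sided exact p-value = sum of Bin(13,0.5) probabilities at or below the observed probability = 1.000000.
Step 5: alpha = 0.1. fail to reject H0.

n_eff = 13, pos = 7, neg = 6, p = 1.000000, fail to reject H0.


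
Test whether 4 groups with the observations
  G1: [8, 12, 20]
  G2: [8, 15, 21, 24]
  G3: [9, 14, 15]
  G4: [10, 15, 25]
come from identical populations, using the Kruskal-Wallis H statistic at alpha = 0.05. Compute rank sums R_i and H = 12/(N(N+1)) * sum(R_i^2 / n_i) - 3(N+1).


Step 1: Combine all N = 13 observations and assign midranks.
sorted (value, group, rank): (8,G1,1.5), (8,G2,1.5), (9,G3,3), (10,G4,4), (12,G1,5), (14,G3,6), (15,G2,8), (15,G3,8), (15,G4,8), (20,G1,10), (21,G2,11), (24,G2,12), (25,G4,13)
Step 2: Sum ranks within each group.
R_1 = 16.5 (n_1 = 3)
R_2 = 32.5 (n_2 = 4)
R_3 = 17 (n_3 = 3)
R_4 = 25 (n_4 = 3)
Step 3: H = 12/(N(N+1)) * sum(R_i^2/n_i) - 3(N+1)
     = 12/(13*14) * (16.5^2/3 + 32.5^2/4 + 17^2/3 + 25^2/3) - 3*14
     = 0.065934 * 659.479 - 42
     = 1.482143.
Step 4: Ties present; correction factor C = 1 - 30/(13^3 - 13) = 0.986264. Corrected H = 1.482143 / 0.986264 = 1.502786.
Step 5: Under H0, H ~ chi^2(3); p-value = 0.681628.
Step 6: alpha = 0.05. fail to reject H0.

H = 1.5028, df = 3, p = 0.681628, fail to reject H0.


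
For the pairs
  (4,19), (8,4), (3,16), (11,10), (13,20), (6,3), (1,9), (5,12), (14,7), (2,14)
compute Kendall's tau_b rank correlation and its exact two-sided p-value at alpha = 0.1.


Step 1: Enumerate the 45 unordered pairs (i,j) with i<j and classify each by sign(x_j-x_i) * sign(y_j-y_i).
  (1,2):dx=+4,dy=-15->D; (1,3):dx=-1,dy=-3->C; (1,4):dx=+7,dy=-9->D; (1,5):dx=+9,dy=+1->C
  (1,6):dx=+2,dy=-16->D; (1,7):dx=-3,dy=-10->C; (1,8):dx=+1,dy=-7->D; (1,9):dx=+10,dy=-12->D
  (1,10):dx=-2,dy=-5->C; (2,3):dx=-5,dy=+12->D; (2,4):dx=+3,dy=+6->C; (2,5):dx=+5,dy=+16->C
  (2,6):dx=-2,dy=-1->C; (2,7):dx=-7,dy=+5->D; (2,8):dx=-3,dy=+8->D; (2,9):dx=+6,dy=+3->C
  (2,10):dx=-6,dy=+10->D; (3,4):dx=+8,dy=-6->D; (3,5):dx=+10,dy=+4->C; (3,6):dx=+3,dy=-13->D
  (3,7):dx=-2,dy=-7->C; (3,8):dx=+2,dy=-4->D; (3,9):dx=+11,dy=-9->D; (3,10):dx=-1,dy=-2->C
  (4,5):dx=+2,dy=+10->C; (4,6):dx=-5,dy=-7->C; (4,7):dx=-10,dy=-1->C; (4,8):dx=-6,dy=+2->D
  (4,9):dx=+3,dy=-3->D; (4,10):dx=-9,dy=+4->D; (5,6):dx=-7,dy=-17->C; (5,7):dx=-12,dy=-11->C
  (5,8):dx=-8,dy=-8->C; (5,9):dx=+1,dy=-13->D; (5,10):dx=-11,dy=-6->C; (6,7):dx=-5,dy=+6->D
  (6,8):dx=-1,dy=+9->D; (6,9):dx=+8,dy=+4->C; (6,10):dx=-4,dy=+11->D; (7,8):dx=+4,dy=+3->C
  (7,9):dx=+13,dy=-2->D; (7,10):dx=+1,dy=+5->C; (8,9):dx=+9,dy=-5->D; (8,10):dx=-3,dy=+2->D
  (9,10):dx=-12,dy=+7->D
Step 2: C = 21, D = 24, total pairs = 45.
Step 3: tau = (C - D)/(n(n-1)/2) = (21 - 24)/45 = -0.066667.
Step 4: Exact two-sided p-value (enumerate n! = 3628800 permutations of y under H0): p = 0.861801.
Step 5: alpha = 0.1. fail to reject H0.

tau_b = -0.0667 (C=21, D=24), p = 0.861801, fail to reject H0.


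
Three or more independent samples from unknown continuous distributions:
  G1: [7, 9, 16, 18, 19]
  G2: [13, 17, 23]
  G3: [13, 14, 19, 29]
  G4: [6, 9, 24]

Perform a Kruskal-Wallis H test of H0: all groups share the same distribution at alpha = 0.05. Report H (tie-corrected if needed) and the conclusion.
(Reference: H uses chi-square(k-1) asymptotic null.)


Step 1: Combine all N = 15 observations and assign midranks.
sorted (value, group, rank): (6,G4,1), (7,G1,2), (9,G1,3.5), (9,G4,3.5), (13,G2,5.5), (13,G3,5.5), (14,G3,7), (16,G1,8), (17,G2,9), (18,G1,10), (19,G1,11.5), (19,G3,11.5), (23,G2,13), (24,G4,14), (29,G3,15)
Step 2: Sum ranks within each group.
R_1 = 35 (n_1 = 5)
R_2 = 27.5 (n_2 = 3)
R_3 = 39 (n_3 = 4)
R_4 = 18.5 (n_4 = 3)
Step 3: H = 12/(N(N+1)) * sum(R_i^2/n_i) - 3(N+1)
     = 12/(15*16) * (35^2/5 + 27.5^2/3 + 39^2/4 + 18.5^2/3) - 3*16
     = 0.050000 * 991.417 - 48
     = 1.570833.
Step 4: Ties present; correction factor C = 1 - 18/(15^3 - 15) = 0.994643. Corrected H = 1.570833 / 0.994643 = 1.579294.
Step 5: Under H0, H ~ chi^2(3); p-value = 0.664094.
Step 6: alpha = 0.05. fail to reject H0.

H = 1.5793, df = 3, p = 0.664094, fail to reject H0.


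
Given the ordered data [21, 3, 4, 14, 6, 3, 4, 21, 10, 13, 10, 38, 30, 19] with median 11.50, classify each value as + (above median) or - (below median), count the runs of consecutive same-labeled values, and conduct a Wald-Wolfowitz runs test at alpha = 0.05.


Step 1: Compute median = 11.50; label A = above, B = below.
Labels in order: ABBABBBABABAAA  (n_A = 7, n_B = 7)
Step 2: Count runs R = 9.
Step 3: Under H0 (random ordering), E[R] = 2*n_A*n_B/(n_A+n_B) + 1 = 2*7*7/14 + 1 = 8.0000.
        Var[R] = 2*n_A*n_B*(2*n_A*n_B - n_A - n_B) / ((n_A+n_B)^2 * (n_A+n_B-1)) = 8232/2548 = 3.2308.
        SD[R] = 1.7974.
Step 4: Continuity-corrected z = (R - 0.5 - E[R]) / SD[R] = (9 - 0.5 - 8.0000) / 1.7974 = 0.2782.
Step 5: Two-sided p-value via normal approximation = 2*(1 - Phi(|z|)) = 0.780879.
Step 6: alpha = 0.05. fail to reject H0.

R = 9, z = 0.2782, p = 0.780879, fail to reject H0.


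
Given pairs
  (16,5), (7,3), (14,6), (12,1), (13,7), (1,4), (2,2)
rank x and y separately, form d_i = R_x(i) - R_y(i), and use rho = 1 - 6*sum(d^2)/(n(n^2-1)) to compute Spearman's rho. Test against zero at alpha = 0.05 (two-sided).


Step 1: Rank x and y separately (midranks; no ties here).
rank(x): 16->7, 7->3, 14->6, 12->4, 13->5, 1->1, 2->2
rank(y): 5->5, 3->3, 6->6, 1->1, 7->7, 4->4, 2->2
Step 2: d_i = R_x(i) - R_y(i); compute d_i^2.
  (7-5)^2=4, (3-3)^2=0, (6-6)^2=0, (4-1)^2=9, (5-7)^2=4, (1-4)^2=9, (2-2)^2=0
sum(d^2) = 26.
Step 3: rho = 1 - 6*26 / (7*(7^2 - 1)) = 1 - 156/336 = 0.535714.
Step 4: Under H0, t = rho * sqrt((n-2)/(1-rho^2)) = 1.4186 ~ t(5).
Step 5: Two-sided p-value from the t-distribution with 5 df = 0.215217.
Step 6: alpha = 0.05. fail to reject H0.

rho = 0.5357, p = 0.215217, fail to reject H0 at alpha = 0.05.


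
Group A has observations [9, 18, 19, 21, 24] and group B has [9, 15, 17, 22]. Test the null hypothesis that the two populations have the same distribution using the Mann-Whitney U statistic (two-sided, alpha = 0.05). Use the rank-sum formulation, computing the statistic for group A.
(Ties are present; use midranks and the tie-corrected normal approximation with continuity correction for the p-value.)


Step 1: Combine and sort all 9 observations; assign midranks.
sorted (value, group): (9,X), (9,Y), (15,Y), (17,Y), (18,X), (19,X), (21,X), (22,Y), (24,X)
ranks: 9->1.5, 9->1.5, 15->3, 17->4, 18->5, 19->6, 21->7, 22->8, 24->9
Step 2: Rank sum for X: R1 = 1.5 + 5 + 6 + 7 + 9 = 28.5.
Step 3: U_X = R1 - n1(n1+1)/2 = 28.5 - 5*6/2 = 28.5 - 15 = 13.5.
       U_Y = n1*n2 - U_X = 20 - 13.5 = 6.5.
Step 4: Ties are present, so use the tie-corrected normal approximation (with continuity correction) for the p-value.
Step 5: p-value = 0.460558; compare to alpha = 0.05. fail to reject H0.

U_X = 13.5, p = 0.460558, fail to reject H0 at alpha = 0.05.


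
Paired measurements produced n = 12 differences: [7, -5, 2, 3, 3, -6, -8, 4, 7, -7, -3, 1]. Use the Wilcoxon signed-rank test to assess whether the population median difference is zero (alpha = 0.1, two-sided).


Step 1: Drop any zero differences (none here) and take |d_i|.
|d| = [7, 5, 2, 3, 3, 6, 8, 4, 7, 7, 3, 1]
Step 2: Midrank |d_i| (ties get averaged ranks).
ranks: |7|->10, |5|->7, |2|->2, |3|->4, |3|->4, |6|->8, |8|->12, |4|->6, |7|->10, |7|->10, |3|->4, |1|->1
Step 3: Attach original signs; sum ranks with positive sign and with negative sign.
W+ = 10 + 2 + 4 + 4 + 6 + 10 + 1 = 37
W- = 7 + 8 + 12 + 10 + 4 = 41
(Check: W+ + W- = 78 should equal n(n+1)/2 = 78.)
Step 4: Test statistic W = min(W+, W-) = 37.
Step 5: Ties in |d|, so use the tie-corrected normal approximation.
        E[W] = n(n+1)/4 = 12*13/4 = 39.
        Tie groups: |d|=3 (t=3), |d|=7 (t=3); sum(t^3 - t) = 48.
        Var[W] = n(n+1)(2n+1)/24 - sum(t^3-t)/48 = 3900/24 - 48/48 = 161.5.
        z = (W - E[W]) / sqrt(Var[W]) = (37 - 39) / 12.7083 = -0.1574.
        Two-sided p = 2*Phi(z) = 0.874947.
Step 6: alpha = 0.1. fail to reject H0.

W+ = 37, W- = 41, W = min = 37, p = 0.874947, fail to reject H0.


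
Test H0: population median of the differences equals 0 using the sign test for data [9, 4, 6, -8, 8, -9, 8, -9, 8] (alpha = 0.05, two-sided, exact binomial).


Step 1: Discard zero differences. Original n = 9; n_eff = number of nonzero differences = 9.
Nonzero differences (with sign): +9, +4, +6, -8, +8, -9, +8, -9, +8
Step 2: Count signs: positive = 6, negative = 3.
Step 3: Under H0: P(positive) = 0.5, so the number of positives S ~ Bin(9, 0.5).
Step 4: Two-sided exact p-value = sum of Bin(9,0.5) probabilities at or below the observed probability = 0.507812.
Step 5: alpha = 0.05. fail to reject H0.

n_eff = 9, pos = 6, neg = 3, p = 0.507812, fail to reject H0.


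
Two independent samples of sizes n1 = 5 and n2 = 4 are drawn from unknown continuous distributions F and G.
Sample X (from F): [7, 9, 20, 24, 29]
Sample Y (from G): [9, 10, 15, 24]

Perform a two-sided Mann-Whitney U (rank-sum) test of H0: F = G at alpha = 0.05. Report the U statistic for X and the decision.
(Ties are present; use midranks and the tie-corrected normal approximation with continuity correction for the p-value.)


Step 1: Combine and sort all 9 observations; assign midranks.
sorted (value, group): (7,X), (9,X), (9,Y), (10,Y), (15,Y), (20,X), (24,X), (24,Y), (29,X)
ranks: 7->1, 9->2.5, 9->2.5, 10->4, 15->5, 20->6, 24->7.5, 24->7.5, 29->9
Step 2: Rank sum for X: R1 = 1 + 2.5 + 6 + 7.5 + 9 = 26.
Step 3: U_X = R1 - n1(n1+1)/2 = 26 - 5*6/2 = 26 - 15 = 11.
       U_Y = n1*n2 - U_X = 20 - 11 = 9.
Step 4: Ties are present, so use the tie-corrected normal approximation (with continuity correction) for the p-value.
Step 5: p-value = 0.901705; compare to alpha = 0.05. fail to reject H0.

U_X = 11, p = 0.901705, fail to reject H0 at alpha = 0.05.
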